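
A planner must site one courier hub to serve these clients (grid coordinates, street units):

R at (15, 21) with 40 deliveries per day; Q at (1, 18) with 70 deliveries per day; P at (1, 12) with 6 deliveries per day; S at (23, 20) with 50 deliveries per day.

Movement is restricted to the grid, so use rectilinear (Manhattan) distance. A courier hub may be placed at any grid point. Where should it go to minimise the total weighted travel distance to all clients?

Manhattan distance separates: Σwᵢ(|x−xᵢ|+|y−yᵢ|) = Σwᵢ|x−xᵢ| + Σwᵢ|y−yᵢ|, so x and y are optimised independently as 1-D weighted medians.
Total weight W = 166; half = 83.
x-coordinate, sorted with cumulative weight:
  x=1 (Q, w=70) cum 70
  x=1 (P, w=6) cum 76
  x=15 (R, w=40) cum 116  ← median
  x=23 (S, w=50) cum 166
⇒ x* = 15
y-coordinate, sorted with cumulative weight:
  y=12 (P, w=6) cum 6
  y=18 (Q, w=70) cum 76
  y=20 (S, w=50) cum 126  ← median
  y=21 (R, w=40) cum 166
⇒ y* = 20

(15, 20)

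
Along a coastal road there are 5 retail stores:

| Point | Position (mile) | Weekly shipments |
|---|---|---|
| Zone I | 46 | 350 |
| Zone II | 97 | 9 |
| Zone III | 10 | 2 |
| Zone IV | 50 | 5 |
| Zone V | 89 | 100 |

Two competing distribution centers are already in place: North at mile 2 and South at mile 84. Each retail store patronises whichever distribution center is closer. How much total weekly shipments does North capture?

2

The indifferent point is the midpoint (2+84)/2 = 43; retail stores left of it (closer to North at 2) go to North, those right go to South.
  Zone III at 10 (w=2) → North
  Zone I at 46 (w=350) → South
  Zone IV at 50 (w=5) → South
  Zone V at 89 (w=100) → South
  Zone II at 97 (w=9) → South
North captures 2; South captures 464.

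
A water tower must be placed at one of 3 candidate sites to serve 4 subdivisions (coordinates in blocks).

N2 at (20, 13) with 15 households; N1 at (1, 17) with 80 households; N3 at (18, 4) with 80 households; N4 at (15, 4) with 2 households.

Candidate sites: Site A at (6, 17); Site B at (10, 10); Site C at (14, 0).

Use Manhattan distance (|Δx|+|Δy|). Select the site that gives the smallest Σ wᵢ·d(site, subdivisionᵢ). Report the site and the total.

Site B, total 2617 blocks

Total weighted distance at each candidate:
  Site A (6, 17): total = 2714
  Site B (10, 10): total = 2617
  Site C (14, 0): total = 3335
Minimum is at Site B with total 2617 blocks.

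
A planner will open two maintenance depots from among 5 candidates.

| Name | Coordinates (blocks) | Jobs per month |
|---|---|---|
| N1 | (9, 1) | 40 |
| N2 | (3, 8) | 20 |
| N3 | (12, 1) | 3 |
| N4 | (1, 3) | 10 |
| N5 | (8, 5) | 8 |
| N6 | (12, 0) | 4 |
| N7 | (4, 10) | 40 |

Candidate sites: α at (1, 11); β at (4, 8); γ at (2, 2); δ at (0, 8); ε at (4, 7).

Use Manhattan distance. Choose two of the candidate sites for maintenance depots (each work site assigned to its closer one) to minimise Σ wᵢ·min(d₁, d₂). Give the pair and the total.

Evaluate every pair (each demand assigned to the nearer of the two):
  {β, γ}: total = 577
  {γ, ε}: total = 629
  {α, γ}: total = 753
  {β, ε}: total = 760
  {γ, δ}: total = 793
  {β, δ}: total = 805
  {δ, ε}: total = 810
  {α, ε}: total = 820
  {α, β}: total = 825
  {α, δ}: total = 1145
Best pair: {β, γ} with total 577.

{β, γ}, total 577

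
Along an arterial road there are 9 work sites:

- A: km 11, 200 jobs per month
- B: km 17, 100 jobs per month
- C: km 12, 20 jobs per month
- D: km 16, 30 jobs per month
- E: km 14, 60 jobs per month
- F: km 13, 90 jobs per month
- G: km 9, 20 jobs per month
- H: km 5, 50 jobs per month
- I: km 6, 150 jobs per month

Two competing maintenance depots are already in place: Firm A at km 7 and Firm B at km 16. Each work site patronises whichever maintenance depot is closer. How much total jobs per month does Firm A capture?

The indifferent point is the midpoint (7+16)/2 = 11.5; work sites left of it (closer to Firm A at 7) go to Firm A, those right go to Firm B.
  H at 5 (w=50) → Firm A
  I at 6 (w=150) → Firm A
  G at 9 (w=20) → Firm A
  A at 11 (w=200) → Firm A
  C at 12 (w=20) → Firm B
  F at 13 (w=90) → Firm B
  E at 14 (w=60) → Firm B
  D at 16 (w=30) → Firm B
  B at 17 (w=100) → Firm B
Firm A captures 420; Firm B captures 300.

420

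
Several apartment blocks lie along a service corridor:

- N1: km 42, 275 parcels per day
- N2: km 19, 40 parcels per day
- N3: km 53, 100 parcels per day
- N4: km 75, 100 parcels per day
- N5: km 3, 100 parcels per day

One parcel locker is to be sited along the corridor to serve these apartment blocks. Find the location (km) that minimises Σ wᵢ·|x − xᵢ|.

For a sum of weighted absolute distances on a line, the optimum is the weighted median (not the mean). Total weight W = 615; half-weight = 307.5.
Sort by position and accumulate weight:
  km 3 (N5, w=100) → cum 100
  km 19 (N2, w=40) → cum 140
  km 42 (N1, w=275) → cum 415  ≥ 307.5 → median here
  km 53 (N3, w=100) → cum 515
  km 75 (N4, w=100) → cum 615
Optimal location: km 42.

x = 42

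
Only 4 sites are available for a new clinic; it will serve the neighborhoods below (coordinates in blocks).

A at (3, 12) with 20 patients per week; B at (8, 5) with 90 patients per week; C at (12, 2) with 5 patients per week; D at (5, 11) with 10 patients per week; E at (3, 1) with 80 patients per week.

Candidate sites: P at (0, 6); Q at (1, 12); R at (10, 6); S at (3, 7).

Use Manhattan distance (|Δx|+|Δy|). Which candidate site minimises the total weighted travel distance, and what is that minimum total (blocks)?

Total weighted distance at each candidate:
  P (0, 6): total = 1810
  Q (1, 12): total = 2495
  R (10, 6): total = 1620
  S (3, 7): total = 1340
Minimum is at S with total 1340 blocks.

S, total 1340 blocks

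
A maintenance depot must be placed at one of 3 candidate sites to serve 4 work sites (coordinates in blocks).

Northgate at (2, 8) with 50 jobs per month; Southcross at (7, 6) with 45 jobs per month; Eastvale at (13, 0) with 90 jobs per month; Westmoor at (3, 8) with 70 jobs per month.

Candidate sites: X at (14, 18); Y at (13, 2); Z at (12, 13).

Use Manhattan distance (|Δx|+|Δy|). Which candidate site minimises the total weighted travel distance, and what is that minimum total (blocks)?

Total weighted distance at each candidate:
  X (14, 18): total = 5135
  Y (13, 2): total = 2600
  Z (12, 13): total = 3530
Minimum is at Y with total 2600 blocks.

Y, total 2600 blocks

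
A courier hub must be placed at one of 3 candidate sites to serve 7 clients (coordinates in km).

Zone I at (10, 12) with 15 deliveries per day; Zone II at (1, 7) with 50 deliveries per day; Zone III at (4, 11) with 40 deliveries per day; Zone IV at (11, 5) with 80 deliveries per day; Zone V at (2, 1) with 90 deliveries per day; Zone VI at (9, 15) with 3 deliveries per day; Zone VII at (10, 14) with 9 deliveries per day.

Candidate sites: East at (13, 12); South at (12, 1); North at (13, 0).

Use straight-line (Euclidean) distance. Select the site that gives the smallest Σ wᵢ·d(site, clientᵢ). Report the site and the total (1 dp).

Total weighted distance at each candidate:
  East (13, 12): total = 3087.1
  South (12, 1): total = 2697.6
  North (13, 0): total = 3049.0
Minimum is at South with total 2697.6 km.

South, total 2697.6 km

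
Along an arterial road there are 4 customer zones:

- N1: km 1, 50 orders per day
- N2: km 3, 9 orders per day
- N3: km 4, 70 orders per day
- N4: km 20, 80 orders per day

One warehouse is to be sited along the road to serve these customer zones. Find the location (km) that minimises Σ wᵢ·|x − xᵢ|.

x = 4

For a sum of weighted absolute distances on a line, the optimum is the weighted median (not the mean). Total weight W = 209; half-weight = 104.5.
Sort by position and accumulate weight:
  km 1 (N1, w=50) → cum 50
  km 3 (N2, w=9) → cum 59
  km 4 (N3, w=70) → cum 129  ≥ 104.5 → median here
  km 20 (N4, w=80) → cum 209
Optimal location: km 4.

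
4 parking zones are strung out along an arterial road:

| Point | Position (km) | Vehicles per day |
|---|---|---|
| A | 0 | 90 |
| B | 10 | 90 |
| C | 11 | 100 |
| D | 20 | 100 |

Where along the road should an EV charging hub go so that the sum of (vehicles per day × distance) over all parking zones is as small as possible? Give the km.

x = 11

For a sum of weighted absolute distances on a line, the optimum is the weighted median (not the mean). Total weight W = 380; half-weight = 190.
Sort by position and accumulate weight:
  km 0 (A, w=90) → cum 90
  km 10 (B, w=90) → cum 180
  km 11 (C, w=100) → cum 280  ≥ 190 → median here
  km 20 (D, w=100) → cum 380
Optimal location: km 11.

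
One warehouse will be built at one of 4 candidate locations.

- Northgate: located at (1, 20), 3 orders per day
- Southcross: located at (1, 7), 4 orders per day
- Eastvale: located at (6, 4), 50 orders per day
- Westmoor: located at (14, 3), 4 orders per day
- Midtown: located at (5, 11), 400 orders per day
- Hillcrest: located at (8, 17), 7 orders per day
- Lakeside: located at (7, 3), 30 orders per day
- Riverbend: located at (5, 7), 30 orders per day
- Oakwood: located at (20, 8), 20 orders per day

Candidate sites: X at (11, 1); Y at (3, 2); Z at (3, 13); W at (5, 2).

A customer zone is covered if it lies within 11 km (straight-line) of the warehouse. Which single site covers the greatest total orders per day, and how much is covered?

Z, covering 524

Coverage radius r = 11 km; a point is covered iff (Δx)²+(Δy)² ≤ 11² = 121.
  X (11, 1): covers {Eastvale, Westmoor, Lakeside, Riverbend} → 114
  Y (3, 2): covers {Southcross, Eastvale, Midtown, Lakeside, Riverbend} → 514
  Z (3, 13): covers {Northgate, Southcross, Eastvale, Midtown, Hillcrest, Lakeside, Riverbend} → 524
  W (5, 2): covers {Southcross, Eastvale, Westmoor, Midtown, Lakeside, Riverbend} → 518
Maximum coverage at Z: 524 orders per day.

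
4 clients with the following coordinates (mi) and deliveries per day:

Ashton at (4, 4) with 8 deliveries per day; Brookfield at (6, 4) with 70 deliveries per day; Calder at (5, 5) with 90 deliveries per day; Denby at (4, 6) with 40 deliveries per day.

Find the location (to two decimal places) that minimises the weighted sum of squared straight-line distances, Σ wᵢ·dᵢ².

(5.11, 4.82)

The minimiser of Σwᵢ‖p−pᵢ‖² is the weighted centroid p* = (Σwᵢpᵢ)/(Σwᵢ).
Σwᵢ = 208.
Σwᵢxᵢ = 8·4 + 70·6 + 90·5 + 40·4 = 1062.
Σwᵢyᵢ = 8·4 + 70·4 + 90·5 + 40·6 = 1002.
x* = 1062/208 = 5.11, y* = 1002/208 = 4.82.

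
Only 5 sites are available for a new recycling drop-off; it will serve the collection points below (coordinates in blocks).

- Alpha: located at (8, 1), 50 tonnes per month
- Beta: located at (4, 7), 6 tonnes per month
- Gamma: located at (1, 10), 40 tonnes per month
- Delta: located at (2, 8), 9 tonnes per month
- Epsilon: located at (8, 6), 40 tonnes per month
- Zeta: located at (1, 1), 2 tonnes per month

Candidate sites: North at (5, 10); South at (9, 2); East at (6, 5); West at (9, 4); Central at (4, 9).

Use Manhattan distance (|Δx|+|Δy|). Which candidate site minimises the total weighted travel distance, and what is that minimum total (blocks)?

Total weighted distance at each candidate:
  North (5, 10): total = 1135
  South (9, 2): total = 1135
  East (6, 5): total = 925
  West (9, 4): total = 1049
  Central (4, 9): total = 1101
Minimum is at East with total 925 blocks.

East, total 925 blocks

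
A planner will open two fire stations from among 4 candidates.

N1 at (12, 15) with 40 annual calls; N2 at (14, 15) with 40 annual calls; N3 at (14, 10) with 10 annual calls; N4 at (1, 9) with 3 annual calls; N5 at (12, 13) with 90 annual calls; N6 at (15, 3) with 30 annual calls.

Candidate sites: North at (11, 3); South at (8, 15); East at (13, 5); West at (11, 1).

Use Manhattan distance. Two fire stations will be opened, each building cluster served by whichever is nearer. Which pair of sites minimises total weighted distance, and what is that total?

Evaluate every pair (each demand assigned to the nearer of the two):
  {South, East}: total = 1159
  {North, South}: total = 1199
  {South, West}: total = 1269
  {North, East}: total = 1918
  {East, West}: total = 1918
  {North, West}: total = 2378
Best pair: {South, East} with total 1159.

{South, East}, total 1159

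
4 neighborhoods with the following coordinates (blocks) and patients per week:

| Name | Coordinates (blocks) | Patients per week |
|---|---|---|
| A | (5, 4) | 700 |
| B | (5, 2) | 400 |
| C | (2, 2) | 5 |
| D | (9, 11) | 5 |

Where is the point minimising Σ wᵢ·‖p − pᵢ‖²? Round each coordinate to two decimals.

(5.00, 3.30)

The minimiser of Σwᵢ‖p−pᵢ‖² is the weighted centroid p* = (Σwᵢpᵢ)/(Σwᵢ).
Σwᵢ = 1110.
Σwᵢxᵢ = 700·5 + 400·5 + 5·2 + 5·9 = 5555.
Σwᵢyᵢ = 700·4 + 400·2 + 5·2 + 5·11 = 3665.
x* = 5555/1110 = 5.00, y* = 3665/1110 = 3.30.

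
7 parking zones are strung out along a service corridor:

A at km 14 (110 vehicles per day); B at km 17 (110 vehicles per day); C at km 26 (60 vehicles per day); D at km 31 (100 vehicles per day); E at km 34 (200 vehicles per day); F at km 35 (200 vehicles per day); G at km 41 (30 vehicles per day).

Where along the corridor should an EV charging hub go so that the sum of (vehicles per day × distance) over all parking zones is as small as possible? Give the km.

x = 34

For a sum of weighted absolute distances on a line, the optimum is the weighted median (not the mean). Total weight W = 810; half-weight = 405.
Sort by position and accumulate weight:
  km 14 (A, w=110) → cum 110
  km 17 (B, w=110) → cum 220
  km 26 (C, w=60) → cum 280
  km 31 (D, w=100) → cum 380
  km 34 (E, w=200) → cum 580  ≥ 405 → median here
  km 35 (F, w=200) → cum 780
  km 41 (G, w=30) → cum 810
Optimal location: km 34.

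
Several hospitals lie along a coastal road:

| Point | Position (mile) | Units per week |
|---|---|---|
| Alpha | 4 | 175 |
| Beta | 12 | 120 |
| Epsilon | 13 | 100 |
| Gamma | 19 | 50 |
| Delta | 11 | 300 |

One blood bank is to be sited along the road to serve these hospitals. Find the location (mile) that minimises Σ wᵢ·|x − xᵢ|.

x = 11

For a sum of weighted absolute distances on a line, the optimum is the weighted median (not the mean). Total weight W = 745; half-weight = 372.5.
Sort by position and accumulate weight:
  mile 4 (Alpha, w=175) → cum 175
  mile 11 (Delta, w=300) → cum 475  ≥ 372.5 → median here
  mile 12 (Beta, w=120) → cum 595
  mile 13 (Epsilon, w=100) → cum 695
  mile 19 (Gamma, w=50) → cum 745
Optimal location: mile 11.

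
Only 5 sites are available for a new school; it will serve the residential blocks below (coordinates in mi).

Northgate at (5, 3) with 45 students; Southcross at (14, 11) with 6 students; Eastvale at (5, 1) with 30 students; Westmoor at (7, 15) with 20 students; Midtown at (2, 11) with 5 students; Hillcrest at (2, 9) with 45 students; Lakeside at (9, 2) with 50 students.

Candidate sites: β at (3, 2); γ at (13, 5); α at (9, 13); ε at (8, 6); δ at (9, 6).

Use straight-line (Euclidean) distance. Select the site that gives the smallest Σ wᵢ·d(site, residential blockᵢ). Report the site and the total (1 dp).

ε, total 1140.9 mi

Total weighted distance at each candidate:
  β (3, 2): total = 1188.5
  γ (13, 5): total = 1748.5
  α (9, 13): total = 1902.2
  ε (8, 6): total = 1140.9
  δ (9, 6): total = 1229.6
Minimum is at ε with total 1140.9 mi.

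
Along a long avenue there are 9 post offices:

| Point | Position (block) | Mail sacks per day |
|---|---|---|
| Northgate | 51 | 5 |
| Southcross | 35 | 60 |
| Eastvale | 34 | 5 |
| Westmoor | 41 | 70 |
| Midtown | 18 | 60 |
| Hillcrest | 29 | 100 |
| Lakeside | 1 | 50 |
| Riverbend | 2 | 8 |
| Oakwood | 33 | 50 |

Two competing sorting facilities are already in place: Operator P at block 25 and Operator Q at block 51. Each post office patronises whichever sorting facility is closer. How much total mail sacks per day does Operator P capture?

333

The indifferent point is the midpoint (25+51)/2 = 38; post offices left of it (closer to Operator P at 25) go to Operator P, those right go to Operator Q.
  Lakeside at 1 (w=50) → Operator P
  Riverbend at 2 (w=8) → Operator P
  Midtown at 18 (w=60) → Operator P
  Hillcrest at 29 (w=100) → Operator P
  Oakwood at 33 (w=50) → Operator P
  Eastvale at 34 (w=5) → Operator P
  Southcross at 35 (w=60) → Operator P
  Westmoor at 41 (w=70) → Operator Q
  Northgate at 51 (w=5) → Operator Q
Operator P captures 333; Operator Q captures 75.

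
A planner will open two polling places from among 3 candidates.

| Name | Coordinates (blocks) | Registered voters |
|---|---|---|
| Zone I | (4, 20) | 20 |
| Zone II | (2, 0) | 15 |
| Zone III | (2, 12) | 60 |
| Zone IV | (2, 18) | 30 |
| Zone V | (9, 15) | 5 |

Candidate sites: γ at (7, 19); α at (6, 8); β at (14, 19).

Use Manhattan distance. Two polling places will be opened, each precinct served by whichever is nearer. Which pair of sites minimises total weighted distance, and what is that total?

{γ, α}, total 950

Evaluate every pair (each demand assigned to the nearer of the two):
  {γ, α}: total = 950
  {α, β}: total = 1315
  {γ, β}: total = 1370
Best pair: {γ, α} with total 950.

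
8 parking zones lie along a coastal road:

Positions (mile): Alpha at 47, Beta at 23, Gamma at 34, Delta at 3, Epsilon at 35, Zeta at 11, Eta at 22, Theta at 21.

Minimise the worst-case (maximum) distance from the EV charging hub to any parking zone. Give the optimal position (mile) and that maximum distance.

location 25, max distance 22

The 1-center on a line is the midpoint of the two extreme points: leftmost at 3, rightmost at 47.
Optimal location = (3 + 47)/2 = 25; maximum distance = (47 − 3)/2 = 22.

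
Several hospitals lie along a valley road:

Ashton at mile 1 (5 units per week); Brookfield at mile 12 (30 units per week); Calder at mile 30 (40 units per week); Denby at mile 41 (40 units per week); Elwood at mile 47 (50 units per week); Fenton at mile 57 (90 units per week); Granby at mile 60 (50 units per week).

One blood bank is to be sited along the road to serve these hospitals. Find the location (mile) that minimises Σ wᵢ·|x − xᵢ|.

x = 47

For a sum of weighted absolute distances on a line, the optimum is the weighted median (not the mean). Total weight W = 305; half-weight = 152.5.
Sort by position and accumulate weight:
  mile 1 (Ashton, w=5) → cum 5
  mile 12 (Brookfield, w=30) → cum 35
  mile 30 (Calder, w=40) → cum 75
  mile 41 (Denby, w=40) → cum 115
  mile 47 (Elwood, w=50) → cum 165  ≥ 152.5 → median here
  mile 57 (Fenton, w=90) → cum 255
  mile 60 (Granby, w=50) → cum 305
Optimal location: mile 47.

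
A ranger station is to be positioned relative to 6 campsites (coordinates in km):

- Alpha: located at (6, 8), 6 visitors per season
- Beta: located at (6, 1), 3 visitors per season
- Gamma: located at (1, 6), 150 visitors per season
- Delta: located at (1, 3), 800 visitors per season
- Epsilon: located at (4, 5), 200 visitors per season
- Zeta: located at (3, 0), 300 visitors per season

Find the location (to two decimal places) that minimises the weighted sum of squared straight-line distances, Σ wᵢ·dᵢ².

The minimiser of Σwᵢ‖p−pᵢ‖² is the weighted centroid p* = (Σwᵢpᵢ)/(Σwᵢ).
Σwᵢ = 1459.
Σwᵢxᵢ = 6·6 + 3·6 + 150·1 + 800·1 + 200·4 + 300·3 = 2704.
Σwᵢyᵢ = 6·8 + 3·1 + 150·6 + 800·3 + 200·5 + 300·0 = 4351.
x* = 2704/1459 = 1.85, y* = 4351/1459 = 2.98.

(1.85, 2.98)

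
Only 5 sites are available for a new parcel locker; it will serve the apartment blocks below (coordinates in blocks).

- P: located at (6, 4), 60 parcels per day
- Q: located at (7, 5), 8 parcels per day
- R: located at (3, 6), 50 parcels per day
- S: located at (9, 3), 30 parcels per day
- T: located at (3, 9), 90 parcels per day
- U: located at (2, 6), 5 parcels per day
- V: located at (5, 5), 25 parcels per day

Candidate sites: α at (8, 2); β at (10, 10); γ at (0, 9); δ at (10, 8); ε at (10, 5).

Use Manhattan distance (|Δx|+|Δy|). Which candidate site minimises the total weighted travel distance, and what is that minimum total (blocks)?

ε, total 1974 blocks

Total weighted distance at each candidate:
  α (8, 2): total = 2062
  β (10, 10): total = 2484
  γ (0, 9): total = 2018
  δ (10, 8): total = 2128
  ε (10, 5): total = 1974
Minimum is at ε with total 1974 blocks.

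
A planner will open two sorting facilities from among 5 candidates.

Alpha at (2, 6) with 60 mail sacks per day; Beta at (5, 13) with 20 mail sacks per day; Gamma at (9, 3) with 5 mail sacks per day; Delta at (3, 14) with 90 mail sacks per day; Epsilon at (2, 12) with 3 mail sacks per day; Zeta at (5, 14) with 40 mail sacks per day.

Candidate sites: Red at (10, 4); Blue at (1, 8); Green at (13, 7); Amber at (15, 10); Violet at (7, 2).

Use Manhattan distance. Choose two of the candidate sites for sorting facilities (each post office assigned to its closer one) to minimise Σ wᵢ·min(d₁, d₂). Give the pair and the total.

{Red, Blue}, total 1505

Evaluate every pair (each demand assigned to the nearer of the two):
  {Red, Blue}: total = 1505
  {Blue, Violet}: total = 1510
  {Blue, Green}: total = 1535
  {Blue, Amber}: total = 1560
  {Red, Violet}: total = 2855
  {Green, Violet}: total = 2860
  {Amber, Violet}: total = 2860
  {Red, Amber}: total = 2915
  {Green, Amber}: total = 3065
  {Red, Green}: total = 3068
Best pair: {Red, Blue} with total 1505.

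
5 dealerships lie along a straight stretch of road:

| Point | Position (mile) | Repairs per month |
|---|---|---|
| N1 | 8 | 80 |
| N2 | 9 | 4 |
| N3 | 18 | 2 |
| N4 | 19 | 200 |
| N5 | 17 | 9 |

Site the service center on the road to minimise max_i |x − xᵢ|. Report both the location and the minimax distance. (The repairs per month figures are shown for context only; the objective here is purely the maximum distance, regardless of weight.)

location 13.5, max distance 5.5

The 1-center on a line is the midpoint of the two extreme points: leftmost at 8, rightmost at 19.
Optimal location = (8 + 19)/2 = 13.5; maximum distance = (19 − 8)/2 = 5.5.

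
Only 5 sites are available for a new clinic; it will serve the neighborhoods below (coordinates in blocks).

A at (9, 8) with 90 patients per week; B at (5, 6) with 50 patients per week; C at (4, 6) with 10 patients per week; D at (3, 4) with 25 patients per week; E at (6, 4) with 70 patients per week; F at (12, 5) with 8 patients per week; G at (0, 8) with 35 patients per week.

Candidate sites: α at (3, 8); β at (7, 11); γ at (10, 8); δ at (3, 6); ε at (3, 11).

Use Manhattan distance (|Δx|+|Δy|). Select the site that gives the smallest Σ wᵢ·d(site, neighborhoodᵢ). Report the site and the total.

Total weighted distance at each candidate:
  α (3, 8): total = 1561
  β (7, 11): total = 2153
  γ (10, 8): total = 1745
  δ (3, 6): total = 1485
  ε (3, 11): total = 2425
Minimum is at δ with total 1485 blocks.

δ, total 1485 blocks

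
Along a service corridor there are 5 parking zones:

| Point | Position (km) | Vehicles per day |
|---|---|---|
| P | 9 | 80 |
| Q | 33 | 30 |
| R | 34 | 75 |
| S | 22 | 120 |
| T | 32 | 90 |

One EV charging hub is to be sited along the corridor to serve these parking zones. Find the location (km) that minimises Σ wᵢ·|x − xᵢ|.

For a sum of weighted absolute distances on a line, the optimum is the weighted median (not the mean). Total weight W = 395; half-weight = 197.5.
Sort by position and accumulate weight:
  km 9 (P, w=80) → cum 80
  km 22 (S, w=120) → cum 200  ≥ 197.5 → median here
  km 32 (T, w=90) → cum 290
  km 33 (Q, w=30) → cum 320
  km 34 (R, w=75) → cum 395
Optimal location: km 22.

x = 22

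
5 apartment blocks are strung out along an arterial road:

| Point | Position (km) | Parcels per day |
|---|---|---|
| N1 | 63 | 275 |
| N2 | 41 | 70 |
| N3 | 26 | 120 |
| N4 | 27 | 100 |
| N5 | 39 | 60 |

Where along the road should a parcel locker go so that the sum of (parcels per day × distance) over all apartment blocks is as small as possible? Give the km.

x = 41

For a sum of weighted absolute distances on a line, the optimum is the weighted median (not the mean). Total weight W = 625; half-weight = 312.5.
Sort by position and accumulate weight:
  km 26 (N3, w=120) → cum 120
  km 27 (N4, w=100) → cum 220
  km 39 (N5, w=60) → cum 280
  km 41 (N2, w=70) → cum 350  ≥ 312.5 → median here
  km 63 (N1, w=275) → cum 625
Optimal location: km 41.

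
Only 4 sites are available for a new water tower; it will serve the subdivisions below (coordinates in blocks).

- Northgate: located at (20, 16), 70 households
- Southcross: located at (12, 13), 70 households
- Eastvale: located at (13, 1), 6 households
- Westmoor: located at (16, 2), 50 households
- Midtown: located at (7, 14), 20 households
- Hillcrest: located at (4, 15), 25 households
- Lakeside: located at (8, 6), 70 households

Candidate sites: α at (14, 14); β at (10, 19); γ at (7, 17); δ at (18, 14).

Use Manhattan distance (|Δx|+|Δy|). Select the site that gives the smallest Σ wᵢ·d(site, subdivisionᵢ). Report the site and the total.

Total weighted distance at each candidate:
  α (14, 14): total = 2949
  β (10, 19): total = 4206
  γ (7, 17): total = 3967
  δ (18, 14): total = 3433
Minimum is at α with total 2949 blocks.

α, total 2949 blocks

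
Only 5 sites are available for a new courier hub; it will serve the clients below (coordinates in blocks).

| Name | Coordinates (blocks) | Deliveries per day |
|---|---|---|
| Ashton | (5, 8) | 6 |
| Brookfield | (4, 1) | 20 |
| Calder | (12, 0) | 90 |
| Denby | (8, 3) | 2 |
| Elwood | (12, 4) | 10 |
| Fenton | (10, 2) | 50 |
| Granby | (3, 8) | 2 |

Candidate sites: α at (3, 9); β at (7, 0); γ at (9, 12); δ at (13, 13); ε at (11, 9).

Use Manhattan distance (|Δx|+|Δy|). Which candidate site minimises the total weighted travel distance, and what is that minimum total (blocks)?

Total weighted distance at each candidate:
  α (3, 9): total = 2682
  β (7, 0): total = 962
  γ (9, 12): total = 2418
  δ (13, 13): total = 2618
  ε (11, 9): total = 1738
Minimum is at β with total 962 blocks.

β, total 962 blocks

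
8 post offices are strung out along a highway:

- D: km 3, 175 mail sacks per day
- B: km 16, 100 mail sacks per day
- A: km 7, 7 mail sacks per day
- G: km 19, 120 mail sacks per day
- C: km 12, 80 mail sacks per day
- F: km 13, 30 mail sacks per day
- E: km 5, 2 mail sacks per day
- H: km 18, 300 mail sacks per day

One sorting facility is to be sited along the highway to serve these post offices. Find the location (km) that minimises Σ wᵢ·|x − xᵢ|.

x = 18

For a sum of weighted absolute distances on a line, the optimum is the weighted median (not the mean). Total weight W = 814; half-weight = 407.
Sort by position and accumulate weight:
  km 3 (D, w=175) → cum 175
  km 5 (E, w=2) → cum 177
  km 7 (A, w=7) → cum 184
  km 12 (C, w=80) → cum 264
  km 13 (F, w=30) → cum 294
  km 16 (B, w=100) → cum 394
  km 18 (H, w=300) → cum 694  ≥ 407 → median here
  km 19 (G, w=120) → cum 814
Optimal location: km 18.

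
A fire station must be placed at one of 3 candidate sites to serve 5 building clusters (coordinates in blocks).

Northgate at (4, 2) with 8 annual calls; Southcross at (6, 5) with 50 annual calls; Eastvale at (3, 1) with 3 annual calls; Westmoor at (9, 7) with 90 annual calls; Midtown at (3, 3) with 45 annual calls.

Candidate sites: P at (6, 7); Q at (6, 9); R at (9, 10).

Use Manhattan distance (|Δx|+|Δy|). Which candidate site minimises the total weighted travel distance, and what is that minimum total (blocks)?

P, total 768 blocks

Total weighted distance at each candidate:
  P (6, 7): total = 768
  Q (6, 9): total = 1160
  R (9, 10): total = 1404
Minimum is at P with total 768 blocks.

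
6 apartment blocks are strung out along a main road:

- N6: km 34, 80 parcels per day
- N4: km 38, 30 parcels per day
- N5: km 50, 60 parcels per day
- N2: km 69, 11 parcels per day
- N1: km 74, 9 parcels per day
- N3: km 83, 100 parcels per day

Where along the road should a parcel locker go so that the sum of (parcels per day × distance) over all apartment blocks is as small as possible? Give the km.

x = 50

For a sum of weighted absolute distances on a line, the optimum is the weighted median (not the mean). Total weight W = 290; half-weight = 145.
Sort by position and accumulate weight:
  km 34 (N6, w=80) → cum 80
  km 38 (N4, w=30) → cum 110
  km 50 (N5, w=60) → cum 170  ≥ 145 → median here
  km 69 (N2, w=11) → cum 181
  km 74 (N1, w=9) → cum 190
  km 83 (N3, w=100) → cum 290
Optimal location: km 50.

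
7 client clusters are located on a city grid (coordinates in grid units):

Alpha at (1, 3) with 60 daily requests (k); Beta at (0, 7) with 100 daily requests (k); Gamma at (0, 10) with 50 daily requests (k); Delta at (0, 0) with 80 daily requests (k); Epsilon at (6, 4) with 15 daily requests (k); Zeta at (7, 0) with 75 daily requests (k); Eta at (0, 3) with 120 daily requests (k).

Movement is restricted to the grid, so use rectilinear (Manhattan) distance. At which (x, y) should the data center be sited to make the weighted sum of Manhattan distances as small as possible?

Manhattan distance separates: Σwᵢ(|x−xᵢ|+|y−yᵢ|) = Σwᵢ|x−xᵢ| + Σwᵢ|y−yᵢ|, so x and y are optimised independently as 1-D weighted medians.
Total weight W = 500; half = 250.
x-coordinate, sorted with cumulative weight:
  x=0 (Beta, w=100) cum 100
  x=0 (Gamma, w=50) cum 150
  x=0 (Delta, w=80) cum 230
  x=0 (Eta, w=120) cum 350  ← median
  x=1 (Alpha, w=60) cum 410
  x=6 (Epsilon, w=15) cum 425
  x=7 (Zeta, w=75) cum 500
⇒ x* = 0
y-coordinate, sorted with cumulative weight:
  y=0 (Delta, w=80) cum 80
  y=0 (Zeta, w=75) cum 155
  y=3 (Alpha, w=60) cum 215
  y=3 (Eta, w=120) cum 335  ← median
  y=4 (Epsilon, w=15) cum 350
  y=7 (Beta, w=100) cum 450
  y=10 (Gamma, w=50) cum 500
⇒ y* = 3

(0, 3)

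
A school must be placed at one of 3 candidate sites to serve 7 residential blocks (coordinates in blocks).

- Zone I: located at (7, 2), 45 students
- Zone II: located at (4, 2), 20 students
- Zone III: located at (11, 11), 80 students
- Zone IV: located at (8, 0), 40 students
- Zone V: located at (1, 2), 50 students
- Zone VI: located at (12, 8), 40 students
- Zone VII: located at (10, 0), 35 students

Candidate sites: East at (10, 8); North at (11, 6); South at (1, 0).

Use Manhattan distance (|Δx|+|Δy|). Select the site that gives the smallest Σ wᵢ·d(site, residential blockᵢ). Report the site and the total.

North, total 2405 blocks

Total weighted distance at each candidate:
  East (10, 8): total = 2475
  North (11, 6): total = 2405
  South (1, 0): total = 3595
Minimum is at North with total 2405 blocks.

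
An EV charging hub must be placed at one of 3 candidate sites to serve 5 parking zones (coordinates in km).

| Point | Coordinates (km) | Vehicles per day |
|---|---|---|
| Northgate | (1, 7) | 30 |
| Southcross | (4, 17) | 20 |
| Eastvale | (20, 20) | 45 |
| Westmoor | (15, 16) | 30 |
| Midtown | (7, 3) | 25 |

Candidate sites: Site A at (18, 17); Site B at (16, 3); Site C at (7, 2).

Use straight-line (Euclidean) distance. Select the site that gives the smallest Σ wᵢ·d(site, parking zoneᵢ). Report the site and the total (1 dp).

Total weighted distance at each candidate:
  Site A (18, 17): total = 1573.9
  Site B (16, 3): total = 2236.6
  Site C (7, 2): total = 2048.1
Minimum is at Site A with total 1573.9 km.

Site A, total 1573.9 km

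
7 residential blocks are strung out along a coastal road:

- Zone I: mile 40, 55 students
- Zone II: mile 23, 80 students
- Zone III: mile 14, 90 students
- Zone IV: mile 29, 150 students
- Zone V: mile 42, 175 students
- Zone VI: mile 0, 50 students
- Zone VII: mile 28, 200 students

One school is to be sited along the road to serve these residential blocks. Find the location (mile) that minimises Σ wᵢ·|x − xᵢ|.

x = 28

For a sum of weighted absolute distances on a line, the optimum is the weighted median (not the mean). Total weight W = 800; half-weight = 400.
Sort by position and accumulate weight:
  mile 0 (Zone VI, w=50) → cum 50
  mile 14 (Zone III, w=90) → cum 140
  mile 23 (Zone II, w=80) → cum 220
  mile 28 (Zone VII, w=200) → cum 420  ≥ 400 → median here
  mile 29 (Zone IV, w=150) → cum 570
  mile 40 (Zone I, w=55) → cum 625
  mile 42 (Zone V, w=175) → cum 800
Optimal location: mile 28.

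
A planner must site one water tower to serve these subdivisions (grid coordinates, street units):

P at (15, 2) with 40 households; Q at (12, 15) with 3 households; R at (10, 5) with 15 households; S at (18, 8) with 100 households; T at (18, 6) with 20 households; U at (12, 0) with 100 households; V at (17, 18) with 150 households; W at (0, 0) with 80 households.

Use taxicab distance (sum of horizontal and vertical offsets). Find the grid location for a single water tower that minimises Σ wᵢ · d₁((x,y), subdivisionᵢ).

Manhattan distance separates: Σwᵢ(|x−xᵢ|+|y−yᵢ|) = Σwᵢ|x−xᵢ| + Σwᵢ|y−yᵢ|, so x and y are optimised independently as 1-D weighted medians.
Total weight W = 508; half = 254.
x-coordinate, sorted with cumulative weight:
  x=0 (W, w=80) cum 80
  x=10 (R, w=15) cum 95
  x=12 (Q, w=3) cum 98
  x=12 (U, w=100) cum 198
  x=15 (P, w=40) cum 238
  x=17 (V, w=150) cum 388  ← median
  x=18 (S, w=100) cum 488
  x=18 (T, w=20) cum 508
⇒ x* = 17
y-coordinate, sorted with cumulative weight:
  y=0 (U, w=100) cum 100
  y=0 (W, w=80) cum 180
  y=2 (P, w=40) cum 220
  y=5 (R, w=15) cum 235
  y=6 (T, w=20) cum 255  ← median
  y=8 (S, w=100) cum 355
  y=15 (Q, w=3) cum 358
  y=18 (V, w=150) cum 508
⇒ y* = 6

(17, 6)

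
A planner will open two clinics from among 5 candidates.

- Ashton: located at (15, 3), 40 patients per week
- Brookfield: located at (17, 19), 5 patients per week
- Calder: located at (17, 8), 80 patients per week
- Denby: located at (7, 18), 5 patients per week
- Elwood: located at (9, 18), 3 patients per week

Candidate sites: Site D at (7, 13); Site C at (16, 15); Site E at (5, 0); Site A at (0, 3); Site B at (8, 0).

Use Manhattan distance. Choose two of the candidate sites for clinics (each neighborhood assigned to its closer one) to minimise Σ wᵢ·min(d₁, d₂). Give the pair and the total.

{Site C, Site B}, total 1155

Evaluate every pair (each demand assigned to the nearer of the two):
  {Site C, Site B}: total = 1155
  {Site D, Site C}: total = 1231
  {Site C, Site E}: total = 1275
  {Site C, Site A}: total = 1275
  {Site D, Site B}: total = 1726
  {Site D, Site E}: total = 1846
  {Site D, Site A}: total = 1926
  {Site E, Site B}: total = 2052
  {Site A, Site B}: total = 2052
  {Site E, Site A}: total = 2441
Best pair: {Site C, Site B} with total 1155.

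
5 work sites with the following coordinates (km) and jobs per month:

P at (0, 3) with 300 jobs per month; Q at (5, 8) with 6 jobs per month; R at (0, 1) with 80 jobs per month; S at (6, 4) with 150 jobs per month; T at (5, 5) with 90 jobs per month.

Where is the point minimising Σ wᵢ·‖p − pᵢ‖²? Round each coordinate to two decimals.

The minimiser of Σwᵢ‖p−pᵢ‖² is the weighted centroid p* = (Σwᵢpᵢ)/(Σwᵢ).
Σwᵢ = 626.
Σwᵢxᵢ = 300·0 + 6·5 + 80·0 + 150·6 + 90·5 = 1380.
Σwᵢyᵢ = 300·3 + 6·8 + 80·1 + 150·4 + 90·5 = 2078.
x* = 1380/626 = 2.20, y* = 2078/626 = 3.32.

(2.20, 3.32)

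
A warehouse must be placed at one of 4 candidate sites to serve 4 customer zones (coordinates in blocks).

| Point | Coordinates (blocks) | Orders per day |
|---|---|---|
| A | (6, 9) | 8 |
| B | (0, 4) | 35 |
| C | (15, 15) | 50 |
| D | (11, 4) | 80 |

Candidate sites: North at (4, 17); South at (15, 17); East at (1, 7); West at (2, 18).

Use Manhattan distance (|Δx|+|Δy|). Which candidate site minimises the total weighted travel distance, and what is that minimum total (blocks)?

Total weighted distance at each candidate:
  North (4, 17): total = 2925
  South (15, 17): total = 2576
  East (1, 7): total = 2336
  West (2, 18): total = 3304
Minimum is at East with total 2336 blocks.

East, total 2336 blocks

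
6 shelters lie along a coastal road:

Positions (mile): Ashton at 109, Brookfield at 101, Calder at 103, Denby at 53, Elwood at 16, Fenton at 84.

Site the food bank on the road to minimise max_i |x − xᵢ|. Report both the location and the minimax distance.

The 1-center on a line is the midpoint of the two extreme points: leftmost at 16, rightmost at 109.
Optimal location = (16 + 109)/2 = 62.5; maximum distance = (109 − 16)/2 = 46.5.

location 62.5, max distance 46.5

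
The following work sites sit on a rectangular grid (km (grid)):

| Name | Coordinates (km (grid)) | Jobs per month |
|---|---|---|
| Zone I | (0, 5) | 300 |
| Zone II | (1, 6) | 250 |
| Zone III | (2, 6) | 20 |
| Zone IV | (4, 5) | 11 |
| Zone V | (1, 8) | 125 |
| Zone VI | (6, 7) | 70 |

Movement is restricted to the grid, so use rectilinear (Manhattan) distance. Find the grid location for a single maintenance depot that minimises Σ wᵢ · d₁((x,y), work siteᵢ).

(1, 6)

Manhattan distance separates: Σwᵢ(|x−xᵢ|+|y−yᵢ|) = Σwᵢ|x−xᵢ| + Σwᵢ|y−yᵢ|, so x and y are optimised independently as 1-D weighted medians.
Total weight W = 776; half = 388.
x-coordinate, sorted with cumulative weight:
  x=0 (Zone I, w=300) cum 300
  x=1 (Zone II, w=250) cum 550  ← median
  x=1 (Zone V, w=125) cum 675
  x=2 (Zone III, w=20) cum 695
  x=4 (Zone IV, w=11) cum 706
  x=6 (Zone VI, w=70) cum 776
⇒ x* = 1
y-coordinate, sorted with cumulative weight:
  y=5 (Zone I, w=300) cum 300
  y=5 (Zone IV, w=11) cum 311
  y=6 (Zone II, w=250) cum 561  ← median
  y=6 (Zone III, w=20) cum 581
  y=7 (Zone VI, w=70) cum 651
  y=8 (Zone V, w=125) cum 776
⇒ y* = 6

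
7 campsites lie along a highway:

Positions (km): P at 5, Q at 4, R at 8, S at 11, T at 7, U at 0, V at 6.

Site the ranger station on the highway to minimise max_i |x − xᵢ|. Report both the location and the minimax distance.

The 1-center on a line is the midpoint of the two extreme points: leftmost at 0, rightmost at 11.
Optimal location = (0 + 11)/2 = 5.5; maximum distance = (11 − 0)/2 = 5.5.

location 5.5, max distance 5.5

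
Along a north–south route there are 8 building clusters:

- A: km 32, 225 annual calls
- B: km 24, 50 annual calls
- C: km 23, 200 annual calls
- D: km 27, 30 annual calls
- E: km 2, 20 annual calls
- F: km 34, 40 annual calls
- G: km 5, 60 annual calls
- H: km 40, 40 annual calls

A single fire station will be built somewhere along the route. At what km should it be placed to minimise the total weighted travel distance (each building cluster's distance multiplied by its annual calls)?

x = 27

For a sum of weighted absolute distances on a line, the optimum is the weighted median (not the mean). Total weight W = 665; half-weight = 332.5.
Sort by position and accumulate weight:
  km 2 (E, w=20) → cum 20
  km 5 (G, w=60) → cum 80
  km 23 (C, w=200) → cum 280
  km 24 (B, w=50) → cum 330
  km 27 (D, w=30) → cum 360  ≥ 332.5 → median here
  km 32 (A, w=225) → cum 585
  km 34 (F, w=40) → cum 625
  km 40 (H, w=40) → cum 665
Optimal location: km 27.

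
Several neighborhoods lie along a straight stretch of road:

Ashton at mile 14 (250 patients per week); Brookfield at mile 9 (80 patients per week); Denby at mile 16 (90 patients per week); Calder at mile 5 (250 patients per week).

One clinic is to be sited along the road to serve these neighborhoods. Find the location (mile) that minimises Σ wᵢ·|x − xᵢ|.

x = 14

For a sum of weighted absolute distances on a line, the optimum is the weighted median (not the mean). Total weight W = 670; half-weight = 335.
Sort by position and accumulate weight:
  mile 5 (Calder, w=250) → cum 250
  mile 9 (Brookfield, w=80) → cum 330
  mile 14 (Ashton, w=250) → cum 580  ≥ 335 → median here
  mile 16 (Denby, w=90) → cum 670
Optimal location: mile 14.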